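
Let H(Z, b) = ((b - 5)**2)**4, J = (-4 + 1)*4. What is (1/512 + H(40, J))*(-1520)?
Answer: -339300841930335/32 ≈ -1.0603e+13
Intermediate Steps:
J = -12 (J = -3*4 = -12)
H(Z, b) = (-5 + b)**8 (H(Z, b) = ((-5 + b)**2)**4 = (-5 + b)**8)
(1/512 + H(40, J))*(-1520) = (1/512 + (-5 - 12)**8)*(-1520) = (1/512 + (-17)**8)*(-1520) = (1/512 + 6975757441)*(-1520) = (3571587809793/512)*(-1520) = -339300841930335/32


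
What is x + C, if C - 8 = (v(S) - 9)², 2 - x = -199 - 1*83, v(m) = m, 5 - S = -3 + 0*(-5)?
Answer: 293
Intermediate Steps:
S = 8 (S = 5 - (-3 + 0*(-5)) = 5 - (-3 + 0) = 5 - 1*(-3) = 5 + 3 = 8)
x = 284 (x = 2 - (-199 - 1*83) = 2 - (-199 - 83) = 2 - 1*(-282) = 2 + 282 = 284)
C = 9 (C = 8 + (8 - 9)² = 8 + (-1)² = 8 + 1 = 9)
x + C = 284 + 9 = 293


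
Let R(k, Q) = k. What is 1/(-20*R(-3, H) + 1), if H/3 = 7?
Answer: 1/61 ≈ 0.016393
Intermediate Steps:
H = 21 (H = 3*7 = 21)
1/(-20*R(-3, H) + 1) = 1/(-20*(-3) + 1) = 1/(60 + 1) = 1/61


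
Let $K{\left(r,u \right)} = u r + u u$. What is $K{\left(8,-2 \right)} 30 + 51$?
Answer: $-309$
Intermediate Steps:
$K{\left(r,u \right)} = u^{2} + r u$ ($K{\left(r,u \right)} = r u + u^{2} = u^{2} + r u$)
$K{\left(8,-2 \right)} 30 + 51 = - 2 \left(8 - 2\right) 30 + 51 = \left(-2\right) 6 \cdot 30 + 51 = \left(-12\right) 30 + 51 = -360 + 51 = -309$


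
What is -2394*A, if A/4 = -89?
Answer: 852264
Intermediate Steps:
A = -356 (A = 4*(-89) = -356)
-2394*A = -2394*(-356) = 852264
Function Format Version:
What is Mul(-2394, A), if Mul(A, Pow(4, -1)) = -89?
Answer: 852264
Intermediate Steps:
A = -356 (A = Mul(4, -89) = -356)
Mul(-2394, A) = Mul(-2394, -356) = 852264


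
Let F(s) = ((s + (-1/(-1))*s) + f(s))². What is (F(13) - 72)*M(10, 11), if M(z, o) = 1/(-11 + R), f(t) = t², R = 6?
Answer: -37953/5 ≈ -7590.6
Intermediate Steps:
M(z, o) = -⅕ (M(z, o) = 1/(-11 + 6) = 1/(-5) = -⅕)
F(s) = (s² + 2*s)² (F(s) = ((s + (-1/(-1))*s) + s²)² = ((s + (-1*(-1))*s) + s²)² = ((s + 1*s) + s²)² = ((s + s) + s²)² = (2*s + s²)² = (s² + 2*s)²)
(F(13) - 72)*M(10, 11) = (13²*(2 + 13)² - 72)*(-⅕) = (169*15² - 72)*(-⅕) = (169*225 - 72)*(-⅕) = (38025 - 72)*(-⅕) = 37953*(-⅕) = -37953/5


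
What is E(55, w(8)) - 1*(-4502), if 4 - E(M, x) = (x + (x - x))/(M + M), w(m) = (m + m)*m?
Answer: 247766/55 ≈ 4504.8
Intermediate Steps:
w(m) = 2*m² (w(m) = (2*m)*m = 2*m²)
E(M, x) = 4 - x/(2*M) (E(M, x) = 4 - (x + (x - x))/(M + M) = 4 - (x + 0)/(2*M) = 4 - x*1/(2*M) = 4 - x/(2*M))
E(55, w(8)) - 1*(-4502) = (4 - ½*2*8²/55) - 1*(-4502) = (4 - ½*2*64*1/55) + 4502 = (4 - ½*128*1/55) + 4502 = (4 - 64/55) + 4502 = 156/55 + 4502 = 247766/55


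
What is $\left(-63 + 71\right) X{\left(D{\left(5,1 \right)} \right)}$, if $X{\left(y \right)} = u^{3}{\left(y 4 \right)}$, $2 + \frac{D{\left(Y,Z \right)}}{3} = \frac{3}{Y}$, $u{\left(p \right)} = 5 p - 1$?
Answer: $-4913000$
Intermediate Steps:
$u{\left(p \right)} = -1 + 5 p$
$D{\left(Y,Z \right)} = -6 + \frac{9}{Y}$ ($D{\left(Y,Z \right)} = -6 + 3 \frac{3}{Y} = -6 + \frac{9}{Y}$)
$X{\left(y \right)} = \left(-1 + 20 y\right)^{3}$ ($X{\left(y \right)} = \left(-1 + 5 y 4\right)^{3} = \left(-1 + 5 \cdot 4 y\right)^{3} = \left(-1 + 20 y\right)^{3}$)
$\left(-63 + 71\right) X{\left(D{\left(5,1 \right)} \right)} = \left(-63 + 71\right) \left(-1 + 20 \left(-6 + \frac{9}{5}\right)\right)^{3} = 8 \left(-1 + 20 \left(-6 + 9 \cdot \frac{1}{5}\right)\right)^{3} = 8 \left(-1 + 20 \left(-6 + \frac{9}{5}\right)\right)^{3} = 8 \left(-1 + 20 \left(- \frac{21}{5}\right)\right)^{3} = 8 \left(-1 - 84\right)^{3} = 8 \left(-85\right)^{3} = 8 \left(-614125\right) = -4913000$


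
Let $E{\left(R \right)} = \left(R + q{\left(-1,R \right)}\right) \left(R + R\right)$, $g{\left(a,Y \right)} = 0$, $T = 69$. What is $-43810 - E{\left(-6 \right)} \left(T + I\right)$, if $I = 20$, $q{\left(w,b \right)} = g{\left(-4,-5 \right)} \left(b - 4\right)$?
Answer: $-50218$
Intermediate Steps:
$q{\left(w,b \right)} = 0$ ($q{\left(w,b \right)} = 0 \left(b - 4\right) = 0 \left(-4 + b\right) = 0$)
$E{\left(R \right)} = 2 R^{2}$ ($E{\left(R \right)} = \left(R + 0\right) \left(R + R\right) = R 2 R = 2 R^{2}$)
$-43810 - E{\left(-6 \right)} \left(T + I\right) = -43810 - 2 \left(-6\right)^{2} \left(69 + 20\right) = -43810 - 2 \cdot 36 \cdot 89 = -43810 - 72 \cdot 89 = -43810 - 6408 = -50218$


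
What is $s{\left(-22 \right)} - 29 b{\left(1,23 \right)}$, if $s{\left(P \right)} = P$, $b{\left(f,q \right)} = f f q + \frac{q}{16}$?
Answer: $- \frac{11691}{16} \approx -730.69$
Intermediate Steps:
$b{\left(f,q \right)} = \frac{q}{16} + q f^{2}$ ($b{\left(f,q \right)} = f^{2} q + q \frac{1}{16} = q f^{2} + \frac{q}{16} = \frac{q}{16} + q f^{2}$)
$s{\left(-22 \right)} - 29 b{\left(1,23 \right)} = -22 - 29 \cdot 23 \left(\frac{1}{16} + 1^{2}\right) = -22 - 29 \cdot 23 \left(\frac{1}{16} + 1\right) = -22 - 29 \cdot 23 \cdot \frac{17}{16} = -22 - \frac{11339}{16} = - \frac{11691}{16}$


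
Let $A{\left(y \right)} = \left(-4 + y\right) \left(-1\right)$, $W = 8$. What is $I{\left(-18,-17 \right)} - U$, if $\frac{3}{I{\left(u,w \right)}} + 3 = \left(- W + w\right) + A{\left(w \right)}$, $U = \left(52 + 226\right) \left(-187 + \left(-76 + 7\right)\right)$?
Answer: $\frac{498173}{7} \approx 71168.0$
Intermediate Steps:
$U = -71168$ ($U = 278 \left(-187 - 69\right) = 278 \left(-256\right) = -71168$)
$A{\left(y \right)} = 4 - y$
$I{\left(u,w \right)} = - \frac{3}{7}$ ($I{\left(u,w \right)} = \frac{3}{-3 + \left(\left(\left(-1\right) 8 + w\right) - \left(-4 + w\right)\right)} = \frac{3}{-3 + \left(\left(-8 + w\right) - \left(-4 + w\right)\right)} = \frac{3}{-3 - 4} = \frac{3}{-7} = 3 \left(- \frac{1}{7}\right) = - \frac{3}{7}$)
$I{\left(-18,-17 \right)} - U = - \frac{3}{7} - -71168 = - \frac{3}{7} + 71168 = \frac{498173}{7}$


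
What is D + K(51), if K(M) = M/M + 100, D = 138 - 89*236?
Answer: -20765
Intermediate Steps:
D = -20866 (D = 138 - 21004 = -20866)
K(M) = 101 (K(M) = 1 + 100 = 101)
D + K(51) = -20866 + 101 = -20765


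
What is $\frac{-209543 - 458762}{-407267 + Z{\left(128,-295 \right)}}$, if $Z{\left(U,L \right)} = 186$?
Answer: $\frac{668305}{407081} \approx 1.6417$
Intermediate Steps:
$\frac{-209543 - 458762}{-407267 + Z{\left(128,-295 \right)}} = \frac{-209543 - 458762}{-407267 + 186} = - \frac{668305}{-407081} = \left(-668305\right) \left(- \frac{1}{407081}\right) = \frac{668305}{407081}$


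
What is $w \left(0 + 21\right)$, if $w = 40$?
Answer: $840$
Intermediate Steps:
$w \left(0 + 21\right) = 40 \left(0 + 21\right) = 40 \cdot 21 = 840$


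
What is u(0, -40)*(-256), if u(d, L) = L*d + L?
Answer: 10240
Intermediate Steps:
u(d, L) = L + L*d
u(0, -40)*(-256) = -40*(1 + 0)*(-256) = -40*1*(-256) = -40*(-256) = 10240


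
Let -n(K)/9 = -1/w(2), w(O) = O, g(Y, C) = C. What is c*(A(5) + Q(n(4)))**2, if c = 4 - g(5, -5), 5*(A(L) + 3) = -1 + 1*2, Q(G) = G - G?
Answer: 1764/25 ≈ 70.560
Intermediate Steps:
n(K) = 9/2 (n(K) = -(-9)/2 = -9*(-1/2) = 9/2)
Q(G) = 0
A(L) = -14/5 (A(L) = -3 + (-1 + 1*2)/5 = -3 + (-1 + 2)/5 = -3 + (1/5)*1 = -3 + 1/5 = -14/5)
c = 9 (c = 4 - 1*(-5) = 4 + 5 = 9)
c*(A(5) + Q(n(4)))**2 = 9*(-14/5 + 0)**2 = 9*(-14/5)**2 = 9*(196/25) = 1764/25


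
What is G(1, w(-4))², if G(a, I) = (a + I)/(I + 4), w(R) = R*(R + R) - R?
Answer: 1369/1600 ≈ 0.85563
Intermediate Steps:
w(R) = -R + 2*R² (w(R) = R*(2*R) - R = 2*R² - R = -R + 2*R²)
G(a, I) = (I + a)/(4 + I)
G(1, w(-4))² = ((-4*(-1 + 2*(-4)) + 1)/(4 - 4*(-1 + 2*(-4))))² = ((-4*(-1 - 8) + 1)/(4 - 4*(-1 - 8)))² = ((-4*(-9) + 1)/(4 - 4*(-9)))² = ((36 + 1)/(4 + 36))² = (37/40)² = 1369/1600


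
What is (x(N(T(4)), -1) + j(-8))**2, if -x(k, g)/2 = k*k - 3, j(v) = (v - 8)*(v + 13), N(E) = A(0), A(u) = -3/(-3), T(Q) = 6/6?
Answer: 5776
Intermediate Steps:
T(Q) = 1 (T(Q) = 6*(1/6) = 1)
A(u) = 1 (A(u) = -3*(-1/3) = 1)
N(E) = 1
j(v) = (-8 + v)*(13 + v)
x(k, g) = 6 - 2*k**2 (x(k, g) = -2*(k*k - 3) = -2*(k**2 - 3) = -2*(-3 + k**2) = 6 - 2*k**2)
(x(N(T(4)), -1) + j(-8))**2 = ((6 - 2*1**2) + (-104 + (-8)**2 + 5*(-8)))**2 = ((6 - 2*1) + (-104 + 64 - 40))**2 = ((6 - 2) - 80)**2 = (4 - 80)**2 = (-76)**2 = 5776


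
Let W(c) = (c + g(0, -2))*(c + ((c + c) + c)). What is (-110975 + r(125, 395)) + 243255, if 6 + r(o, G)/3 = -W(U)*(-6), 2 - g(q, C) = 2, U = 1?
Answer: 132334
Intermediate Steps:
g(q, C) = 0 (g(q, C) = 2 - 1*2 = 2 - 2 = 0)
W(c) = 4*c² (W(c) = (c + 0)*(c + ((c + c) + c)) = c*(c + (2*c + c)) = c*(c + 3*c) = c*(4*c) = 4*c²)
r(o, G) = 54 (r(o, G) = -18 + 3*(-4*1²*(-6)) = -18 + 3*(-4*(-6)) = -18 + 3*24 = -18 + 72 = 54)
(-110975 + r(125, 395)) + 243255 = (-110975 + 54) + 243255 = -110921 + 243255 = 132334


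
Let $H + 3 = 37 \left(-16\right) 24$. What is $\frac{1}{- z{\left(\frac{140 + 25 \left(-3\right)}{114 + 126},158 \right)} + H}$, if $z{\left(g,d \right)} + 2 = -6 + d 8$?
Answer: $- \frac{1}{15467} \approx -6.4654 \cdot 10^{-5}$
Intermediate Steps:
$z{\left(g,d \right)} = -8 + 8 d$ ($z{\left(g,d \right)} = -2 + \left(-6 + d 8\right) = -2 + \left(-6 + 8 d\right) = -8 + 8 d$)
$H = -14211$ ($H = -3 + 37 \left(-16\right) 24 = -3 - 14208 = -14211$)
$\frac{1}{- z{\left(\frac{140 + 25 \left(-3\right)}{114 + 126},158 \right)} + H} = \frac{1}{- (-8 + 8 \cdot 158) - 14211} = \frac{1}{- (-8 + 1264) - 14211} = \frac{1}{\left(-1\right) 1256 - 14211} = \frac{1}{-1256 - 14211} = \frac{1}{-15467} = - \frac{1}{15467}$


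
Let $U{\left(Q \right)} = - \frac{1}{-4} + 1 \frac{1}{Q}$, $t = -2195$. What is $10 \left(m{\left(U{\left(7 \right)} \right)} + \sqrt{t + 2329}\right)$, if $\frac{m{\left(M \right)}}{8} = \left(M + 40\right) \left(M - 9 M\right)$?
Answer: $- \frac{497640}{49} + 10 \sqrt{134} \approx -10040.0$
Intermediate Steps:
$U{\left(Q \right)} = \frac{1}{4} + \frac{1}{Q}$ ($U{\left(Q \right)} = \left(-1\right) \left(- \frac{1}{4}\right) + \frac{1}{Q} = \frac{1}{4} + \frac{1}{Q}$)
$m{\left(M \right)} = - 64 M \left(40 + M\right)$ ($m{\left(M \right)} = 8 \left(M + 40\right) \left(M - 9 M\right) = 8 \left(40 + M\right) \left(- 8 M\right) = 8 \left(- 8 M \left(40 + M\right)\right) = - 64 M \left(40 + M\right)$)
$10 \left(m{\left(U{\left(7 \right)} \right)} + \sqrt{t + 2329}\right) = 10 \left(- 64 \frac{4 + 7}{4 \cdot 7} \left(40 + \frac{4 + 7}{4 \cdot 7}\right) + \sqrt{-2195 + 2329}\right) = 10 \left(- 64 \cdot \frac{1}{4} \cdot \frac{1}{7} \cdot 11 \left(40 + \frac{1}{4} \cdot \frac{1}{7} \cdot 11\right) + \sqrt{134}\right) = 10 \left(\left(-64\right) \frac{11}{28} \left(40 + \frac{11}{28}\right) + \sqrt{134}\right) = 10 \left(\left(-64\right) \frac{11}{28} \cdot \frac{1131}{28} + \sqrt{134}\right) = 10 \left(- \frac{49764}{49} + \sqrt{134}\right) = - \frac{497640}{49} + 10 \sqrt{134}$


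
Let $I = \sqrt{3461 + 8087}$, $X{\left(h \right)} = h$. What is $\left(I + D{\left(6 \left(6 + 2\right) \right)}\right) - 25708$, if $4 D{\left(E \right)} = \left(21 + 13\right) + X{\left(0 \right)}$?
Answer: $- \frac{51399}{2} + 2 \sqrt{2887} \approx -25592.0$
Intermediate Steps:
$D{\left(E \right)} = \frac{17}{2}$ ($D{\left(E \right)} = \frac{\left(21 + 13\right) + 0}{4} = \frac{34 + 0}{4} = \frac{1}{4} \cdot 34 = \frac{17}{2}$)
$I = 2 \sqrt{2887}$ ($I = \sqrt{11548} = 2 \sqrt{2887} \approx 107.46$)
$\left(I + D{\left(6 \left(6 + 2\right) \right)}\right) - 25708 = \left(2 \sqrt{2887} + \frac{17}{2}\right) - 25708 = \left(\frac{17}{2} + 2 \sqrt{2887}\right) - 25708 = - \frac{51399}{2} + 2 \sqrt{2887}$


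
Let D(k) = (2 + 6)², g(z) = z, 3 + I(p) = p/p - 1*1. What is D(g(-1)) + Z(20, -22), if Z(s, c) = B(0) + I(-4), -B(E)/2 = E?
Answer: 61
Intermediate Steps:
B(E) = -2*E
I(p) = -3 (I(p) = -3 + (p/p - 1*1) = -3 + (1 - 1) = -3 + 0 = -3)
Z(s, c) = -3 (Z(s, c) = -2*0 - 3 = 0 - 3 = -3)
D(k) = 64 (D(k) = 8² = 64)
D(g(-1)) + Z(20, -22) = 64 - 3 = 61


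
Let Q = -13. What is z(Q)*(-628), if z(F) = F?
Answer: 8164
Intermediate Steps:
z(Q)*(-628) = -13*(-628) = 8164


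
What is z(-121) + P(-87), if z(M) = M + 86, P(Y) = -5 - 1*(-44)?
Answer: 4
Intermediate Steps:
P(Y) = 39 (P(Y) = -5 + 44 = 39)
z(M) = 86 + M
z(-121) + P(-87) = (86 - 121) + 39 = -35 + 39 = 4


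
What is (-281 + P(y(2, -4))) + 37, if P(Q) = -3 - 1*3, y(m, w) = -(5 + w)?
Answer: -250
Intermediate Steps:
y(m, w) = -5 - w
P(Q) = -6 (P(Q) = -3 - 3 = -6)
(-281 + P(y(2, -4))) + 37 = (-281 - 6) + 37 = -287 + 37 = -250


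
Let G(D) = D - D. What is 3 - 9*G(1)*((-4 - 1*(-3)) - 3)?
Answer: 3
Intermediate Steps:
G(D) = 0
3 - 9*G(1)*((-4 - 1*(-3)) - 3) = 3 - 0*((-4 - 1*(-3)) - 3) = 3 - 0*((-4 + 3) - 3) = 3 - 0*(-1 - 3) = 3 - 0*(-4) = 3 - 9*0 = 3 + 0 = 3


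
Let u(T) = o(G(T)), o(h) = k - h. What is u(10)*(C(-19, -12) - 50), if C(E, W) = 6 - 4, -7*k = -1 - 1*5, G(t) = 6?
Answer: 1728/7 ≈ 246.86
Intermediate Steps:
k = 6/7 (k = -(-1 - 1*5)/7 = -(-1 - 5)/7 = -1/7*(-6) = 6/7 ≈ 0.85714)
o(h) = 6/7 - h
u(T) = -36/7 (u(T) = 6/7 - 1*6 = 6/7 - 6 = -36/7)
C(E, W) = 2
u(10)*(C(-19, -12) - 50) = -36*(2 - 50)/7 = -36/7*(-48) = 1728/7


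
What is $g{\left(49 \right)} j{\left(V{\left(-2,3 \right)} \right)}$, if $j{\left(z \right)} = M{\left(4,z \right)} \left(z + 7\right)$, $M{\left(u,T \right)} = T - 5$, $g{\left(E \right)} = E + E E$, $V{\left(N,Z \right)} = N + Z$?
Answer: $-78400$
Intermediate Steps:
$g{\left(E \right)} = E + E^{2}$
$M{\left(u,T \right)} = -5 + T$
$j{\left(z \right)} = \left(-5 + z\right) \left(7 + z\right)$ ($j{\left(z \right)} = \left(-5 + z\right) \left(z + 7\right) = \left(-5 + z\right) \left(7 + z\right)$)
$g{\left(49 \right)} j{\left(V{\left(-2,3 \right)} \right)} = 49 \left(1 + 49\right) \left(-5 + \left(-2 + 3\right)\right) \left(7 + \left(-2 + 3\right)\right) = 49 \cdot 50 \left(-5 + 1\right) \left(7 + 1\right) = 2450 \left(\left(-4\right) 8\right) = 2450 \left(-32\right) = -78400$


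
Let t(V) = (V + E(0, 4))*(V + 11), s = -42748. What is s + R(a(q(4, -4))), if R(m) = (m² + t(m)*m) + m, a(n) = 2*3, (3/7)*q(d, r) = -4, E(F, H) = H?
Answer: -41686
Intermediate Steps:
q(d, r) = -28/3 (q(d, r) = (7/3)*(-4) = -28/3)
t(V) = (4 + V)*(11 + V) (t(V) = (V + 4)*(V + 11) = (4 + V)*(11 + V))
a(n) = 6
R(m) = m + m² + m*(44 + m² + 15*m) (R(m) = (m² + (44 + m² + 15*m)*m) + m = (m² + m*(44 + m² + 15*m)) + m = m + m² + m*(44 + m² + 15*m))
s + R(a(q(4, -4))) = -42748 + 6*(45 + 6² + 16*6) = -42748 + 6*(45 + 36 + 96) = -42748 + 6*177 = -42748 + 1062 = -41686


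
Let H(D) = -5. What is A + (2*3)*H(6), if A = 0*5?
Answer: -30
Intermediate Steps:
A = 0
A + (2*3)*H(6) = 0 + (2*3)*(-5) = 0 + 6*(-5) = 0 - 30 = -30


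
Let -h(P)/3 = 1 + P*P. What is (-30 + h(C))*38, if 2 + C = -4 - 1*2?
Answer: -8550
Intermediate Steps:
C = -8 (C = -2 + (-4 - 1*2) = -2 + (-4 - 2) = -2 - 6 = -8)
h(P) = -3 - 3*P² (h(P) = -3*(1 + P*P) = -3*(1 + P²) = -3 - 3*P²)
(-30 + h(C))*38 = (-30 + (-3 - 3*(-8)²))*38 = (-30 + (-3 - 3*64))*38 = (-30 + (-3 - 192))*38 = (-30 - 195)*38 = -225*38 = -8550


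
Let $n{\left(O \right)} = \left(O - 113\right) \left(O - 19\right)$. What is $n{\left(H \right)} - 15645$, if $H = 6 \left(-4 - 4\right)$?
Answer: $-4858$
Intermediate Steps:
$H = -48$ ($H = 6 \left(-8\right) = -48$)
$n{\left(O \right)} = \left(-113 + O\right) \left(-19 + O\right)$
$n{\left(H \right)} - 15645 = \left(2147 + \left(-48\right)^{2} - -6336\right) - 15645 = \left(2147 + 2304 + 6336\right) - 15645 = 10787 - 15645 = -4858$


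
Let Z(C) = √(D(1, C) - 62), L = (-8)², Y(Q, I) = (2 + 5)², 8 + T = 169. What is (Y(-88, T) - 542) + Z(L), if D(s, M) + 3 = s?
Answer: -493 + 8*I ≈ -493.0 + 8.0*I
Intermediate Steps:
T = 161 (T = -8 + 169 = 161)
D(s, M) = -3 + s
Y(Q, I) = 49 (Y(Q, I) = 7² = 49)
L = 64
Z(C) = 8*I (Z(C) = √((-3 + 1) - 62) = √(-2 - 62) = √(-64) = 8*I)
(Y(-88, T) - 542) + Z(L) = (49 - 542) + 8*I = -493 + 8*I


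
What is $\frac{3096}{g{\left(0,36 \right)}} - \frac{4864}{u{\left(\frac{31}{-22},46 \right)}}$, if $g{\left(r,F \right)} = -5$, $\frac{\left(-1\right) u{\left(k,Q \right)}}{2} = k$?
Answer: $- \frac{363496}{155} \approx -2345.1$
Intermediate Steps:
$u{\left(k,Q \right)} = - 2 k$
$\frac{3096}{g{\left(0,36 \right)}} - \frac{4864}{u{\left(\frac{31}{-22},46 \right)}} = \frac{3096}{-5} - \frac{4864}{\left(-2\right) \frac{31}{-22}} = 3096 \left(- \frac{1}{5}\right) - \frac{4864}{\left(-2\right) 31 \left(- \frac{1}{22}\right)} = - \frac{3096}{5} - \frac{4864}{\left(-2\right) \left(- \frac{31}{22}\right)} = - \frac{3096}{5} - \frac{4864}{\frac{31}{11}} = - \frac{3096}{5} - \frac{53504}{31} = - \frac{363496}{155}$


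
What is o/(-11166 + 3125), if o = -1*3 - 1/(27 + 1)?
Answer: 5/13244 ≈ 0.00037753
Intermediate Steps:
o = -85/28 (o = -3 - 1/28 = -85/28 ≈ -3.0357)
o/(-11166 + 3125) = -85/28/(-11166 + 3125) = -85/28/(-8041) = -1/8041*(-85/28) = 5/13244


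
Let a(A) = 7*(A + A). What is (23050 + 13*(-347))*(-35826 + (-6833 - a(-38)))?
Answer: -780992453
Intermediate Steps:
a(A) = 14*A (a(A) = 7*(2*A) = 14*A)
(23050 + 13*(-347))*(-35826 + (-6833 - a(-38))) = (23050 + 13*(-347))*(-35826 + (-6833 - 14*(-38))) = (23050 - 4511)*(-35826 + (-6833 - 1*(-532))) = 18539*(-35826 + (-6833 + 532)) = 18539*(-35826 - 6301) = 18539*(-42127) = -780992453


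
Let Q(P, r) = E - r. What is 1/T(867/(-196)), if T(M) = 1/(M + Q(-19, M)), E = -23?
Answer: -23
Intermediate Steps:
Q(P, r) = -23 - r
T(M) = -1/23 (T(M) = 1/(M + (-23 - M)) = 1/(-23) = -1/23)
1/T(867/(-196)) = 1/(-1/23) = -23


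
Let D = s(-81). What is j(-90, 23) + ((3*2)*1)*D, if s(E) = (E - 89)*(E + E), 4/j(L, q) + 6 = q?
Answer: 2809084/17 ≈ 1.6524e+5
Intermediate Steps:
j(L, q) = 4/(-6 + q)
s(E) = 2*E*(-89 + E) (s(E) = (-89 + E)*(2*E) = 2*E*(-89 + E))
D = 27540 (D = 2*(-81)*(-89 - 81) = 2*(-81)*(-170) = 27540)
j(-90, 23) + ((3*2)*1)*D = 4/(-6 + 23) + ((3*2)*1)*27540 = 4/17 + (6*1)*27540 = 4*(1/17) + 6*27540 = 4/17 + 165240 = 2809084/17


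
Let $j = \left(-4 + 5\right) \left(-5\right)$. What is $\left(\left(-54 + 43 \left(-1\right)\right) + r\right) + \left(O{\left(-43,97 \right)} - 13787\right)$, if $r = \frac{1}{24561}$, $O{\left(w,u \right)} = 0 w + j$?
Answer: $- \frac{341127728}{24561} \approx -13889.0$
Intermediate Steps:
$j = -5$ ($j = 1 \left(-5\right) = -5$)
$O{\left(w,u \right)} = -5$ ($O{\left(w,u \right)} = 0 w - 5 = 0 - 5 = -5$)
$r = \frac{1}{24561} \approx 4.0715 \cdot 10^{-5}$
$\left(\left(-54 + 43 \left(-1\right)\right) + r\right) + \left(O{\left(-43,97 \right)} - 13787\right) = \left(\left(-54 + 43 \left(-1\right)\right) + \frac{1}{24561}\right) - 13792 = \left(\left(-54 - 43\right) + \frac{1}{24561}\right) - 13792 = \left(-97 + \frac{1}{24561}\right) - 13792 = - \frac{2382416}{24561} - 13792 = - \frac{341127728}{24561}$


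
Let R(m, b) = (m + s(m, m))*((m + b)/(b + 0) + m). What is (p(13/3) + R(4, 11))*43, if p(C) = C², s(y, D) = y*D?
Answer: 536597/99 ≈ 5420.2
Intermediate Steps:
s(y, D) = D*y
R(m, b) = (m + m²)*(m + (b + m)/b) (R(m, b) = (m + m*m)*((m + b)/(b + 0) + m) = (m + m²)*((b + m)/b + m) = (m + m²)*(m + (b + m)/b))
(p(13/3) + R(4, 11))*43 = ((13/3)² + 4*(4 + 4² + 11*(1 + 4² + 2*4))/11)*43 = ((13*(⅓))² + 4*(1/11)*(4 + 16 + 11*(1 + 16 + 8)))*43 = ((13/3)² + 4*(1/11)*(4 + 16 + 11*25))*43 = (169/9 + 4*(1/11)*(4 + 16 + 275))*43 = (169/9 + 4*(1/11)*295)*43 = (169/9 + 1180/11)*43 = (12479/99)*43 = 536597/99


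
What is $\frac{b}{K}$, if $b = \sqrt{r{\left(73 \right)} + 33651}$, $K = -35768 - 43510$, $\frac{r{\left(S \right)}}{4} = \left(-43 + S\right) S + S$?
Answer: $- \frac{\sqrt{42703}}{79278} \approx -0.0026066$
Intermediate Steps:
$r{\left(S \right)} = 4 S + 4 S \left(-43 + S\right)$ ($r{\left(S \right)} = 4 \left(\left(-43 + S\right) S + S\right) = 4 \left(S \left(-43 + S\right) + S\right) = 4 \left(S + S \left(-43 + S\right)\right) = 4 S + 4 S \left(-43 + S\right)$)
$K = -79278$ ($K = -35768 - 43510 = -79278$)
$b = \sqrt{42703}$ ($b = \sqrt{4 \cdot 73 \left(-42 + 73\right) + 33651} = \sqrt{4 \cdot 73 \cdot 31 + 33651} = \sqrt{9052 + 33651} = \sqrt{42703} \approx 206.65$)
$\frac{b}{K} = \frac{\sqrt{42703}}{-79278} = \sqrt{42703} \left(- \frac{1}{79278}\right) = - \frac{\sqrt{42703}}{79278}$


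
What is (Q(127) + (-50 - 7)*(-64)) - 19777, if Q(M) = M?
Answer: -16002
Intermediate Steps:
(Q(127) + (-50 - 7)*(-64)) - 19777 = (127 + (-50 - 7)*(-64)) - 19777 = (127 - 57*(-64)) - 19777 = (127 + 3648) - 19777 = 3775 - 19777 = -16002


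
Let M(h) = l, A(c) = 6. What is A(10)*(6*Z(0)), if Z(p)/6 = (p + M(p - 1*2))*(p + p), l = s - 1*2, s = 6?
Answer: 0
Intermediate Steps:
l = 4 (l = 6 - 1*2 = 6 - 2 = 4)
M(h) = 4
Z(p) = 12*p*(4 + p) (Z(p) = 6*((p + 4)*(p + p)) = 6*((4 + p)*(2*p)) = 6*(2*p*(4 + p)) = 12*p*(4 + p))
A(10)*(6*Z(0)) = 6*(6*(12*0*(4 + 0))) = 6*(6*(12*0*4)) = 6*(6*0) = 6*0 = 0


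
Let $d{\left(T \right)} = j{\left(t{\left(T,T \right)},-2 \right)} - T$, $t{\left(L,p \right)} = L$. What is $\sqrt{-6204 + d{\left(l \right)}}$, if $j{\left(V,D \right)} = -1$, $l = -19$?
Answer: $i \sqrt{6186} \approx 78.651 i$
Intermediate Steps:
$d{\left(T \right)} = -1 - T$
$\sqrt{-6204 + d{\left(l \right)}} = \sqrt{-6204 - -18} = \sqrt{-6204 + \left(-1 + 19\right)} = \sqrt{-6204 + 18} = \sqrt{-6186} = i \sqrt{6186}$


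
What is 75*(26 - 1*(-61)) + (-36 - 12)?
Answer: 6477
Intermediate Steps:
75*(26 - 1*(-61)) + (-36 - 12) = 75*(26 + 61) - 48 = 75*87 - 48 = 6525 - 48 = 6477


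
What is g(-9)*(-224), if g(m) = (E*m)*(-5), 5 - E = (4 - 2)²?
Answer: -10080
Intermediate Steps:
E = 1 (E = 5 - (4 - 2)² = 5 - 1*2² = 5 - 1*4 = 5 - 4 = 1)
g(m) = -5*m (g(m) = (1*m)*(-5) = m*(-5) = -5*m)
g(-9)*(-224) = -5*(-9)*(-224) = 45*(-224) = -10080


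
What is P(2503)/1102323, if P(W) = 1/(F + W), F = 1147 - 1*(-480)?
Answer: 1/4552593990 ≈ 2.1965e-10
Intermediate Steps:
F = 1627 (F = 1147 + 480 = 1627)
P(W) = 1/(1627 + W)
P(2503)/1102323 = 1/((1627 + 2503)*1102323) = (1/1102323)/4130 = (1/4130)*(1/1102323) = 1/4552593990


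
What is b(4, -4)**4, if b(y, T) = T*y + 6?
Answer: 10000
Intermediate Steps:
b(y, T) = 6 + T*y
b(4, -4)**4 = (6 - 4*4)**4 = (6 - 16)**4 = (-10)**4 = 10000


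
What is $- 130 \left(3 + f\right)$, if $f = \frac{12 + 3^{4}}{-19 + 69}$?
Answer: $- \frac{3159}{5} \approx -631.8$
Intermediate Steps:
$f = \frac{93}{50}$ ($f = \frac{12 + 81}{50} = 93 \cdot \frac{1}{50} = \frac{93}{50} \approx 1.86$)
$- 130 \left(3 + f\right) = - 130 \left(3 + \frac{93}{50}\right) = \left(-130\right) \frac{243}{50} = - \frac{3159}{5}$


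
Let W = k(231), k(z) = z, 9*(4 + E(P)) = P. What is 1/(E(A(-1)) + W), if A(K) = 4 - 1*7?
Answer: 3/680 ≈ 0.0044118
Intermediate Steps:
A(K) = -3 (A(K) = 4 - 7 = -3)
E(P) = -4 + P/9
W = 231
1/(E(A(-1)) + W) = 1/((-4 + (⅑)*(-3)) + 231) = 1/((-4 - ⅓) + 231) = 1/(-13/3 + 231) = 1/(680/3) = 3/680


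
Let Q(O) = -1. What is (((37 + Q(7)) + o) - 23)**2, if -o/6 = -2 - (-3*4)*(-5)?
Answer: 148225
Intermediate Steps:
o = 372 (o = -6*(-2 - (-3*4)*(-5)) = -6*(-2 - (-12)*(-5)) = -6*(-2 - 1*60) = -6*(-2 - 60) = -6*(-62) = 372)
(((37 + Q(7)) + o) - 23)**2 = (((37 - 1) + 372) - 23)**2 = ((36 + 372) - 23)**2 = (408 - 23)**2 = 385**2 = 148225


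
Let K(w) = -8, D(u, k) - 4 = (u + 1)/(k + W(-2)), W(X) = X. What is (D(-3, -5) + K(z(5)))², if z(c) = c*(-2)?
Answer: 676/49 ≈ 13.796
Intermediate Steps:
z(c) = -2*c
D(u, k) = 4 + (1 + u)/(-2 + k) (D(u, k) = 4 + (u + 1)/(k - 2) = 4 + (1 + u)/(-2 + k))
(D(-3, -5) + K(z(5)))² = ((-7 - 3 + 4*(-5))/(-2 - 5) - 8)² = ((-7 - 3 - 20)/(-7) - 8)² = (-⅐*(-30) - 8)² = (30/7 - 8)² = (-26/7)² = 676/49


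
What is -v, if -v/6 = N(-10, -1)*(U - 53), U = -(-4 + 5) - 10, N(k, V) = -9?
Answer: 3456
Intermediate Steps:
U = -11 (U = -1*1 - 10 = -1 - 10 = -11)
v = -3456 (v = -(-54)*(-11 - 53) = -(-54)*(-64) = -6*576 = -3456)
-v = -1*(-3456) = 3456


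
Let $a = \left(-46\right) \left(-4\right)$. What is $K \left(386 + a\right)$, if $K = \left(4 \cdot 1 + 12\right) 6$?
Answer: $54720$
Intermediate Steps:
$a = 184$
$K = 96$ ($K = \left(4 + 12\right) 6 = 16 \cdot 6 = 96$)
$K \left(386 + a\right) = 96 \left(386 + 184\right) = 96 \cdot 570 = 54720$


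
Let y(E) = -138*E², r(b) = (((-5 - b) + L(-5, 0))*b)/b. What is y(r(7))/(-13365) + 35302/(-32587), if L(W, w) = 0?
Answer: 6509542/16130565 ≈ 0.40355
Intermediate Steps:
r(b) = -5 - b (r(b) = (((-5 - b) + 0)*b)/b = ((-5 - b)*b)/b = (b*(-5 - b))/b = -5 - b)
y(r(7))/(-13365) + 35302/(-32587) = -138*(-5 - 1*7)²/(-13365) + 35302/(-32587) = -138*(-5 - 7)²*(-1/13365) + 35302*(-1/32587) = -138*(-12)²*(-1/13365) - 35302/32587 = -138*144*(-1/13365) - 35302/32587 = -19872*(-1/13365) - 35302/32587 = 736/495 - 35302/32587 = 6509542/16130565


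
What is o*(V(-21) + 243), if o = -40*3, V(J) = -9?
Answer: -28080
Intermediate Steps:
o = -120
o*(V(-21) + 243) = -120*(-9 + 243) = -120*234 = -28080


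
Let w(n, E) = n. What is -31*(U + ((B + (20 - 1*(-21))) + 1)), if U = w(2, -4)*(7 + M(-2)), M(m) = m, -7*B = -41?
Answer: -12555/7 ≈ -1793.6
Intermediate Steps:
B = 41/7 (B = -1/7*(-41) = 41/7 ≈ 5.8571)
U = 10 (U = 2*(7 - 2) = 2*5 = 10)
-31*(U + ((B + (20 - 1*(-21))) + 1)) = -31*(10 + ((41/7 + (20 - 1*(-21))) + 1)) = -31*(10 + ((41/7 + (20 + 21)) + 1)) = -31*(10 + ((41/7 + 41) + 1)) = -31*(10 + (328/7 + 1)) = -31*(10 + 335/7) = -31*405/7 = -12555/7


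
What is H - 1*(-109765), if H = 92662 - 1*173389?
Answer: 29038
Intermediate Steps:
H = -80727 (H = 92662 - 173389 = -80727)
H - 1*(-109765) = -80727 - 1*(-109765) = -80727 + 109765 = 29038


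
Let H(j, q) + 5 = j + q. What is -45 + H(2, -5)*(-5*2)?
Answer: 35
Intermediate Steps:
H(j, q) = -5 + j + q (H(j, q) = -5 + (j + q) = -5 + j + q)
-45 + H(2, -5)*(-5*2) = -45 + (-5 + 2 - 5)*(-5*2) = -45 - 8*(-10) = -45 + 80 = 35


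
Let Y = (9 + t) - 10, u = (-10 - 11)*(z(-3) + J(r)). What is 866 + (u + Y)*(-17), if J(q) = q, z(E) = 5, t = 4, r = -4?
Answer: 1172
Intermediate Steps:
u = -21 (u = (-10 - 11)*(5 - 4) = -21*1 = -21)
Y = 3 (Y = (9 + 4) - 10 = 13 - 10 = 3)
866 + (u + Y)*(-17) = 866 + (-21 + 3)*(-17) = 866 - 18*(-17) = 866 + 306 = 1172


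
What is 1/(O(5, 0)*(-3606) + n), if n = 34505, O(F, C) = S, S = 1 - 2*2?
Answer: 1/45323 ≈ 2.2064e-5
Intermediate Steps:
S = -3 (S = 1 - 4 = -3)
O(F, C) = -3
1/(O(5, 0)*(-3606) + n) = 1/(-3*(-3606) + 34505) = 1/(10818 + 34505) = 1/45323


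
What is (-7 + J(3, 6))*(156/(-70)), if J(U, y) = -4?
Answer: 858/35 ≈ 24.514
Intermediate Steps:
(-7 + J(3, 6))*(156/(-70)) = (-7 - 4)*(156/(-70)) = -1716*(-1)/70 = -11*(-78/35) = 858/35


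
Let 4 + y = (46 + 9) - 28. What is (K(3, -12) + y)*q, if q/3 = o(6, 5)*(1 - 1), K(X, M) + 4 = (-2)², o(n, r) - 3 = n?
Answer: 0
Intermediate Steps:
o(n, r) = 3 + n
y = 23 (y = -4 + ((46 + 9) - 28) = -4 + (55 - 28) = -4 + 27 = 23)
K(X, M) = 0 (K(X, M) = -4 + (-2)² = -4 + 4 = 0)
q = 0 (q = 3*((3 + 6)*(1 - 1)) = 3*(9*0) = 3*0 = 0)
(K(3, -12) + y)*q = (0 + 23)*0 = 23*0 = 0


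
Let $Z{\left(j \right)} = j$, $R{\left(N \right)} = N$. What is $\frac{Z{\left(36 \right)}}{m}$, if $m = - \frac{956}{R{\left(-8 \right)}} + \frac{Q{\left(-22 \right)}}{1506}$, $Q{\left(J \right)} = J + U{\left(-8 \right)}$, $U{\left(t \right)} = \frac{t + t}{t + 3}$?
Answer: $\frac{271080}{899741} \approx 0.30129$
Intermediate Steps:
$U{\left(t \right)} = \frac{2 t}{3 + t}$
$Q{\left(J \right)} = \frac{16}{5} + J$ ($Q{\left(J \right)} = J + 2 \left(-8\right) \frac{1}{3 - 8} = J + 2 \left(-8\right) \frac{1}{-5} = J + 2 \left(-8\right) \left(- \frac{1}{5}\right) = J + \frac{16}{5} = \frac{16}{5} + J$)
$m = \frac{899741}{7530}$ ($m = - \frac{956}{-8} + \frac{\frac{16}{5} - 22}{1506} = \left(-956\right) \left(- \frac{1}{8}\right) - \frac{47}{3765} = \frac{239}{2} - \frac{47}{3765} = \frac{899741}{7530} \approx 119.49$)
$\frac{Z{\left(36 \right)}}{m} = \frac{36}{\frac{899741}{7530}} = 36 \cdot \frac{7530}{899741} = \frac{271080}{899741}$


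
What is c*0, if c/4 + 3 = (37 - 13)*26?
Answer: 0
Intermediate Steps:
c = 2484 (c = -12 + 4*((37 - 13)*26) = -12 + 4*(24*26) = -12 + 4*624 = -12 + 2496 = 2484)
c*0 = 2484*0 = 0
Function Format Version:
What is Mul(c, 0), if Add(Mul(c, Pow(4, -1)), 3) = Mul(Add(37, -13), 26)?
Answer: 0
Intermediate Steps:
c = 2484 (c = Add(-12, Mul(4, Mul(Add(37, -13), 26))) = Add(-12, Mul(4, Mul(24, 26))) = Add(-12, Mul(4, 624)) = Add(-12, 2496) = 2484)
Mul(c, 0) = Mul(2484, 0) = 0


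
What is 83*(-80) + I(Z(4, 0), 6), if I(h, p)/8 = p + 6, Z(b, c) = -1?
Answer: -6544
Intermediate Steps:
I(h, p) = 48 + 8*p (I(h, p) = 8*(p + 6) = 8*(6 + p) = 48 + 8*p)
83*(-80) + I(Z(4, 0), 6) = 83*(-80) + (48 + 8*6) = -6640 + (48 + 48) = -6640 + 96 = -6544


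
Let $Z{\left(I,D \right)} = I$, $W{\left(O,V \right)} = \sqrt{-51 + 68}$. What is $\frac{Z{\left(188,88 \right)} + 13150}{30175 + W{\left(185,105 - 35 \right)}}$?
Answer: $\frac{910575}{2060024} - \frac{513 \sqrt{17}}{35020408} \approx 0.44196$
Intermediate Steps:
$W{\left(O,V \right)} = \sqrt{17}$
$\frac{Z{\left(188,88 \right)} + 13150}{30175 + W{\left(185,105 - 35 \right)}} = \frac{188 + 13150}{30175 + \sqrt{17}} = \frac{13338}{30175 + \sqrt{17}}$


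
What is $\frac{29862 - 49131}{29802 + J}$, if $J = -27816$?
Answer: $- \frac{6423}{662} \approx -9.7024$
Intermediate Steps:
$\frac{29862 - 49131}{29802 + J} = \frac{29862 - 49131}{29802 - 27816} = - \frac{19269}{1986} = \left(-19269\right) \frac{1}{1986} = - \frac{6423}{662}$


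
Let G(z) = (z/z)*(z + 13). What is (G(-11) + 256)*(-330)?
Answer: -85140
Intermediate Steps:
G(z) = 13 + z (G(z) = 1*(13 + z) = 13 + z)
(G(-11) + 256)*(-330) = ((13 - 11) + 256)*(-330) = (2 + 256)*(-330) = 258*(-330) = -85140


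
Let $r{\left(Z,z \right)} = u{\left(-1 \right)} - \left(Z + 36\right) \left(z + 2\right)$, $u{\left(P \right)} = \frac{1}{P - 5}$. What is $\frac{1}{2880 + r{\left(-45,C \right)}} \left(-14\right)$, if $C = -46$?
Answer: $- \frac{12}{2129} \approx -0.0056364$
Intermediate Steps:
$u{\left(P \right)} = \frac{1}{-5 + P}$
$r{\left(Z,z \right)} = - \frac{1}{6} - \left(2 + z\right) \left(36 + Z\right)$ ($r{\left(Z,z \right)} = \frac{1}{-5 - 1} - \left(Z + 36\right) \left(z + 2\right) = \frac{1}{-6} - \left(36 + Z\right) \left(2 + z\right) = - \frac{1}{6} - \left(2 + z\right) \left(36 + Z\right)$)
$\frac{1}{2880 + r{\left(-45,C \right)}} \left(-14\right) = \frac{1}{2880 - \left(- \frac{10043}{6} + 2070\right)} \left(-14\right) = \frac{1}{2880 + \left(- \frac{433}{6} + 1656 + 90 - 2070\right)} \left(-14\right) = \frac{1}{2880 - \frac{2377}{6}} \left(-14\right) = \frac{1}{\frac{14903}{6}} \left(-14\right) = \frac{6}{14903} \left(-14\right) = - \frac{12}{2129}$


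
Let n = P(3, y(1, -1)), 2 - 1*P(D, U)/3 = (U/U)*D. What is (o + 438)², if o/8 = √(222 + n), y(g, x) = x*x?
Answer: 205860 + 7008*√219 ≈ 3.0957e+5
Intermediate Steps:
y(g, x) = x²
P(D, U) = 6 - 3*D (P(D, U) = 6 - 3*U/U*D = 6 - 3*D)
n = -3 (n = 6 - 3*3 = 6 - 9 = -3)
o = 8*√219 (o = 8*√(222 - 3) = 8*√219 ≈ 118.39)
(o + 438)² = (8*√219 + 438)² = (438 + 8*√219)²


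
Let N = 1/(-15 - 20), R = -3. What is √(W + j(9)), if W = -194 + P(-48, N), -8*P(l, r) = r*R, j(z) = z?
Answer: I*√3626210/140 ≈ 13.602*I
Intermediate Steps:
N = -1/35 (N = 1/(-35) = -1/35 ≈ -0.028571)
P(l, r) = 3*r/8 (P(l, r) = -r*(-3)/8 = -(-3)*r/8 = 3*r/8)
W = -54323/280 (W = -194 + (3/8)*(-1/35) = -194 - 3/280 = -54323/280 ≈ -194.01)
√(W + j(9)) = √(-54323/280 + 9) = √(-51803/280) = I*√3626210/140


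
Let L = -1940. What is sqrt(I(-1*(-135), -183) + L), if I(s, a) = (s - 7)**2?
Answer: 2*sqrt(3611) ≈ 120.18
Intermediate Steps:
I(s, a) = (-7 + s)**2
sqrt(I(-1*(-135), -183) + L) = sqrt((-7 - 1*(-135))**2 - 1940) = sqrt((-7 + 135)**2 - 1940) = sqrt(128**2 - 1940) = sqrt(16384 - 1940) = sqrt(14444) = 2*sqrt(3611)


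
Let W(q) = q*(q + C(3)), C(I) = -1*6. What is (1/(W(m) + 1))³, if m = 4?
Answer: -1/343 ≈ -0.0029155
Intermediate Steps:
C(I) = -6
W(q) = q*(-6 + q) (W(q) = q*(q - 6) = q*(-6 + q))
(1/(W(m) + 1))³ = (1/(4*(-6 + 4) + 1))³ = (1/(4*(-2) + 1))³ = (1/(-8 + 1))³ = (1/(-7))³ = (-⅐)³ = -1/343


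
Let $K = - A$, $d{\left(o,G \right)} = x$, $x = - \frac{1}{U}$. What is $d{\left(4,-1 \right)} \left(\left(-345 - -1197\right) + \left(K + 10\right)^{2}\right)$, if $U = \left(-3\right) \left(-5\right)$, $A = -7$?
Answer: $- \frac{1141}{15} \approx -76.067$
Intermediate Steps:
$U = 15$
$x = - \frac{1}{15} \approx -0.066667$
$d{\left(o,G \right)} = - \frac{1}{15}$
$K = 7$ ($K = \left(-1\right) \left(-7\right) = 7$)
$d{\left(4,-1 \right)} \left(\left(-345 - -1197\right) + \left(K + 10\right)^{2}\right) = - \frac{\left(-345 - -1197\right) + \left(7 + 10\right)^{2}}{15} = - \frac{\left(-345 + 1197\right) + 17^{2}}{15} = - \frac{852 + 289}{15} = \left(- \frac{1}{15}\right) 1141 = - \frac{1141}{15}$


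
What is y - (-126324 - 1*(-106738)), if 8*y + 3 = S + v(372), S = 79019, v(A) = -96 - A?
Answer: 58809/2 ≈ 29405.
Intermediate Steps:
y = 19637/2 (y = -3/8 + (79019 + (-96 - 1*372))/8 = -3/8 + (79019 + (-96 - 372))/8 = -3/8 + (79019 - 468)/8 = -3/8 + (1/8)*78551 = -3/8 + 78551/8 = 19637/2 ≈ 9818.5)
y - (-126324 - 1*(-106738)) = 19637/2 - (-126324 - 1*(-106738)) = 19637/2 - (-126324 + 106738) = 19637/2 - 1*(-19586) = 19637/2 + 19586 = 58809/2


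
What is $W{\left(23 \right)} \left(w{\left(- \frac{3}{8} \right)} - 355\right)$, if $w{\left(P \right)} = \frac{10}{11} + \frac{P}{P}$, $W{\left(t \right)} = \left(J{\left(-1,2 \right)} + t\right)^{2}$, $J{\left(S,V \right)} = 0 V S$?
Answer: $- \frac{2054636}{11} \approx -1.8679 \cdot 10^{5}$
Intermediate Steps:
$J{\left(S,V \right)} = 0$ ($J{\left(S,V \right)} = 0 S = 0$)
$W{\left(t \right)} = t^{2}$ ($W{\left(t \right)} = \left(0 + t\right)^{2} = t^{2}$)
$w{\left(P \right)} = \frac{21}{11}$ ($w{\left(P \right)} = 10 \cdot \frac{1}{11} + 1 = \frac{10}{11} + 1 = \frac{21}{11}$)
$W{\left(23 \right)} \left(w{\left(- \frac{3}{8} \right)} - 355\right) = 23^{2} \left(\frac{21}{11} - 355\right) = 529 \left(- \frac{3884}{11}\right) = - \frac{2054636}{11}$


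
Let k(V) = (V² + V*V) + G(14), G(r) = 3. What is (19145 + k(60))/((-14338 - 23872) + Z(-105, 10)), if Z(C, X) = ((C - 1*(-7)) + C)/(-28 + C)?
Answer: -500612/725961 ≈ -0.68958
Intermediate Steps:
Z(C, X) = (7 + 2*C)/(-28 + C) (Z(C, X) = ((C + 7) + C)/(-28 + C) = ((7 + C) + C)/(-28 + C) = (7 + 2*C)/(-28 + C))
k(V) = 3 + 2*V² (k(V) = (V² + V*V) + 3 = (V² + V²) + 3 = 2*V² + 3 = 3 + 2*V²)
(19145 + k(60))/((-14338 - 23872) + Z(-105, 10)) = (19145 + (3 + 2*60²))/((-14338 - 23872) + (7 + 2*(-105))/(-28 - 105)) = (19145 + (3 + 2*3600))/(-38210 + (7 - 210)/(-133)) = (19145 + (3 + 7200))/(-38210 - 1/133*(-203)) = (19145 + 7203)/(-38210 + 29/19) = 26348/(-725961/19) = 26348*(-19/725961) = -500612/725961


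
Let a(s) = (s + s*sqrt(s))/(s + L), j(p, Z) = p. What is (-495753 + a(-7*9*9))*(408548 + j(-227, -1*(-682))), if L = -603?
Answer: -26315401168467/130 + 231518007*I*sqrt(7)/130 ≈ -2.0243e+11 + 4.7118e+6*I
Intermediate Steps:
a(s) = (s + s**(3/2))/(-603 + s) (a(s) = (s + s*sqrt(s))/(s - 603) = (s + s**(3/2))/(-603 + s))
(-495753 + a(-7*9*9))*(408548 + j(-227, -1*(-682))) = (-495753 + (-7*9*9 + (-7*9*9)**(3/2))/(-603 - 7*9*9))*(408548 - 227) = (-495753 + (-63*9 + (-63*9)**(3/2))/(-603 - 63*9))*408321 = (-495753 + (-567 + (-567)**(3/2))/(-603 - 567))*408321 = (-495753 + (-567 - 5103*I*sqrt(7))/(-1170))*408321 = (-495753 - (-567 - 5103*I*sqrt(7))/1170)*408321 = (-495753 + (63/130 + 567*I*sqrt(7)/130))*408321 = (-64447827/130 + 567*I*sqrt(7)/130)*408321 = -26315401168467/130 + 231518007*I*sqrt(7)/130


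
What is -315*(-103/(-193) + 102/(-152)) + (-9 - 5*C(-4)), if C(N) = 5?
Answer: 136013/14668 ≈ 9.2728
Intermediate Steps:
-315*(-103/(-193) + 102/(-152)) + (-9 - 5*C(-4)) = -315*(-103/(-193) + 102/(-152)) + (-9 - 5*5) = -315*(-103*(-1/193) + 102*(-1/152)) + (-9 - 25) = -315*(103/193 - 51/76) - 34 = -315*(-2015/14668) - 34 = 634725/14668 - 34 = 136013/14668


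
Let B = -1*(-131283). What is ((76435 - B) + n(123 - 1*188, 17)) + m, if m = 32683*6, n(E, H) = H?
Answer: 141267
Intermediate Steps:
B = 131283
m = 196098
((76435 - B) + n(123 - 1*188, 17)) + m = ((76435 - 1*131283) + 17) + 196098 = ((76435 - 131283) + 17) + 196098 = (-54848 + 17) + 196098 = -54831 + 196098 = 141267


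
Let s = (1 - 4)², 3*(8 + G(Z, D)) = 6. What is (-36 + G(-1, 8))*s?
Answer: -378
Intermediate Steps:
G(Z, D) = -6 (G(Z, D) = -8 + (⅓)*6 = -8 + 2 = -6)
s = 9 (s = (-3)² = 9)
(-36 + G(-1, 8))*s = (-36 - 6)*9 = -42*9 = -378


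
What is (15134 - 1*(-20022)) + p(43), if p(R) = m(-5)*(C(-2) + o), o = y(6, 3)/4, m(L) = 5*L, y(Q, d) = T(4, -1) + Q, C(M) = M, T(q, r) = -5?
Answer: 140799/4 ≈ 35200.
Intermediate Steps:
y(Q, d) = -5 + Q
o = ¼ (o = (-5 + 6)/4 = 1*(¼) = ¼ ≈ 0.25000)
p(R) = 175/4 (p(R) = (5*(-5))*(-2 + ¼) = -25*(-7/4) = 175/4)
(15134 - 1*(-20022)) + p(43) = (15134 - 1*(-20022)) + 175/4 = (15134 + 20022) + 175/4 = 35156 + 175/4 = 140799/4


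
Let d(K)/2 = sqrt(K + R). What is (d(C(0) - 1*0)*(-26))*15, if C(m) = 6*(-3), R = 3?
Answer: -780*I*sqrt(15) ≈ -3020.9*I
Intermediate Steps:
C(m) = -18
d(K) = 2*sqrt(3 + K) (d(K) = 2*sqrt(K + 3) = 2*sqrt(3 + K))
(d(C(0) - 1*0)*(-26))*15 = ((2*sqrt(3 + (-18 - 1*0)))*(-26))*15 = ((2*sqrt(3 + (-18 + 0)))*(-26))*15 = ((2*sqrt(3 - 18))*(-26))*15 = ((2*sqrt(-15))*(-26))*15 = ((2*(I*sqrt(15)))*(-26))*15 = ((2*I*sqrt(15))*(-26))*15 = -52*I*sqrt(15)*15 = -780*I*sqrt(15)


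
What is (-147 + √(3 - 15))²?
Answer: 21597 - 588*I*√3 ≈ 21597.0 - 1018.4*I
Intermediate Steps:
(-147 + √(3 - 15))² = (-147 + √(-12))² = (-147 + 2*I*√3)²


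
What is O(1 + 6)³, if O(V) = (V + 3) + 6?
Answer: 4096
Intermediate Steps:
O(V) = 9 + V (O(V) = (3 + V) + 6 = 9 + V)
O(1 + 6)³ = (9 + (1 + 6))³ = (9 + 7)³ = 16³ = 4096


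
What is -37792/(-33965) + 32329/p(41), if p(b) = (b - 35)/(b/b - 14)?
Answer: -14274481553/203790 ≈ -70045.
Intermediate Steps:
p(b) = 35/13 - b/13 (p(b) = (-35 + b)/(1 - 14) = (-35 + b)/(-13) = (-35 + b)*(-1/13) = 35/13 - b/13)
-37792/(-33965) + 32329/p(41) = -37792/(-33965) + 32329/(35/13 - 1/13*41) = -37792*(-1/33965) + 32329/(35/13 - 41/13) = 37792/33965 + 32329/(-6/13) = 37792/33965 + 32329*(-13/6) = 37792/33965 - 420277/6 = -14274481553/203790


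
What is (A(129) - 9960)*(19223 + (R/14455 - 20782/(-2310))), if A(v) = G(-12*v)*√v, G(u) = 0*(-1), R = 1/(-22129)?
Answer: -134798877627525256/703724329 ≈ -1.9155e+8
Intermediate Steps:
R = -1/22129 ≈ -4.5190e-5
G(u) = 0
A(v) = 0 (A(v) = 0*√v = 0)
(A(129) - 9960)*(19223 + (R/14455 - 20782/(-2310))) = (0 - 9960)*(19223 + (-1/22129/14455 - 20782/(-2310))) = -9960*(19223 + (-1/22129*1/14455 - 20782*(-1/2310))) = -9960*(19223 + (-1/319874695 + 10391/1155)) = -9960*(19223 + 94966227274/10555864935) = -9960*203010357872779/10555864935 = -134798877627525256/703724329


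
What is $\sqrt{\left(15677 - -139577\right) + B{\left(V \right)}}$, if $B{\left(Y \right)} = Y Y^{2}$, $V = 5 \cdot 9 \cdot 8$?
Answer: $\sqrt{46811254} \approx 6841.9$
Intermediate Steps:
$V = 360$ ($V = 45 \cdot 8 = 360$)
$B{\left(Y \right)} = Y^{3}$
$\sqrt{\left(15677 - -139577\right) + B{\left(V \right)}} = \sqrt{\left(15677 - -139577\right) + 360^{3}} = \sqrt{\left(15677 + 139577\right) + 46656000} = \sqrt{155254 + 46656000} = \sqrt{46811254}$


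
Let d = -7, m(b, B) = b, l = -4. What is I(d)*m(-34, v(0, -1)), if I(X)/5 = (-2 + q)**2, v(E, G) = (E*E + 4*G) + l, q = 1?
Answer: -170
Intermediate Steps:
v(E, G) = -4 + E**2 + 4*G (v(E, G) = (E*E + 4*G) - 4 = (E**2 + 4*G) - 4 = -4 + E**2 + 4*G)
I(X) = 5 (I(X) = 5*(-2 + 1)**2 = 5*(-1)**2 = 5*1 = 5)
I(d)*m(-34, v(0, -1)) = 5*(-34) = -170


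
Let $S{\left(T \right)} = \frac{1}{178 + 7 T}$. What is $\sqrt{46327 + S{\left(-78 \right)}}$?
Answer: $\frac{\sqrt{392111705}}{92} \approx 215.24$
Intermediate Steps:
$\sqrt{46327 + S{\left(-78 \right)}} = \sqrt{46327 + \frac{1}{178 + 7 \left(-78\right)}} = \sqrt{46327 + \frac{1}{178 - 546}} = \sqrt{46327 + \frac{1}{-368}} = \sqrt{46327 - \frac{1}{368}} = \sqrt{\frac{17048335}{368}} = \frac{\sqrt{392111705}}{92}$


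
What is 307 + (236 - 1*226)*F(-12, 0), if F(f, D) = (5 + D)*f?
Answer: -293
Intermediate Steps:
F(f, D) = f*(5 + D)
307 + (236 - 1*226)*F(-12, 0) = 307 + (236 - 1*226)*(-12*(5 + 0)) = 307 + (236 - 226)*(-12*5) = 307 + 10*(-60) = 307 - 600 = -293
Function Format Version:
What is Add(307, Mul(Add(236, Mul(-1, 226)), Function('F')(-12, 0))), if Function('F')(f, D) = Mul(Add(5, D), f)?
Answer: -293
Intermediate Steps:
Function('F')(f, D) = Mul(f, Add(5, D))
Add(307, Mul(Add(236, Mul(-1, 226)), Function('F')(-12, 0))) = Add(307, Mul(Add(236, Mul(-1, 226)), Mul(-12, Add(5, 0)))) = Add(307, Mul(Add(236, -226), Mul(-12, 5))) = Add(307, Mul(10, -60)) = Add(307, -600) = -293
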